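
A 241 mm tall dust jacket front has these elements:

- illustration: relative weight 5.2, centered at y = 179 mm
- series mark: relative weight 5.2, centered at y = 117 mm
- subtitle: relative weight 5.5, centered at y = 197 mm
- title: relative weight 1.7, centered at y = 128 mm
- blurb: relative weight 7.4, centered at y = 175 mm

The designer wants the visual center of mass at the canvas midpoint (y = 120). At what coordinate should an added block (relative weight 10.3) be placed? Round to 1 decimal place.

With the added block, Σw becomes 5.2 + 5.2 + 5.5 + 1.7 + 7.4 + 10.3 = 35.3.
y: need Σw·y = 35.3·120 = 4236.0. Existing = 5.2·179 + 5.2·117 + 5.5·197 + 1.7·128 + 7.4·175 = 4135.3. Remainder 100.7 / 10.3 ≈ 9.78.

y ≈ 9.8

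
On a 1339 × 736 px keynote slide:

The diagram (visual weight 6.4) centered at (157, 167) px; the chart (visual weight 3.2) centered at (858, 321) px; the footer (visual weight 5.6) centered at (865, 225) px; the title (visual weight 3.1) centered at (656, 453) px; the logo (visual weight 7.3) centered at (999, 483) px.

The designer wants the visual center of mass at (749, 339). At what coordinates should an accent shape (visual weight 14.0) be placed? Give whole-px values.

New total weight: (6.4 + 3.2 + 5.6 + 3.1 + 7.3) + 14.0 = 39.6.
x: target moment 39.6×749 = 29660.4; current 6.4·157 + 3.2·858 + 5.6·865 + 3.1·656 + 7.3·999 = 17920.7; the accent shape supplies 11739.7, so x = 11739.7/14.0 ≈ 838.55.
y: target moment 39.6×339 = 13424.4; current 6.4·167 + 3.2·321 + 5.6·225 + 3.1·453 + 7.3·483 = 8286.2; the accent shape supplies 5138.2, so y = 5138.2/14.0 ≈ 367.01.

(839, 367)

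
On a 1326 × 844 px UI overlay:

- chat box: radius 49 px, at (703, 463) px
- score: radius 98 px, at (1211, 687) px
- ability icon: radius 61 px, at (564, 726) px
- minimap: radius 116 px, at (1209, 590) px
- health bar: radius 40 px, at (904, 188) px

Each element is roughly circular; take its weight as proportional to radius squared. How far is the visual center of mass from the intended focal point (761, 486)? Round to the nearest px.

≈ 337 px

Weights ∝ r²: chat box 49² = 2401, score 98² = 9604, ability icon 61² = 3721, minimap 116² = 13456, health bar 40² = 1600; Σw = 30782.
x: (2401·703 + 9604·1211 + 3721·564 + 13456·1209 + 1600·904) / 30782 = 33131695 / 30782 ≈ 1076.33
y: (2401·463 + 9604·687 + 3721·726 + 13456·590 + 1600·188) / 30782 = 18650897 / 30782 ≈ 605.90
From (761, 486): dx = 315.33, dy = 119.90, so the distance is √(dx²+dy²) ≈ 337.36.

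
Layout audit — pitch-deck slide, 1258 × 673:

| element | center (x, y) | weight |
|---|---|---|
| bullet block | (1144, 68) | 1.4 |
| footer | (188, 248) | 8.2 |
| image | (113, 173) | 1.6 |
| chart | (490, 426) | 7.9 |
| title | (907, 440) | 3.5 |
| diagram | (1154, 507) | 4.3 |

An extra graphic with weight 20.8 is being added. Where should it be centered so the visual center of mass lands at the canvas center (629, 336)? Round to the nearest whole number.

(705, 314)

After adding the extra graphic, total weight = 1.4 + 8.2 + 1.6 + 7.9 + 3.5 + 4.3 + 20.8 = 47.7.
Along x: (15331.7 + 20.8·x) / 47.7 = 629 (existing moment 1.4·1144 + 8.2·188 + 1.6·113 + 7.9·490 + 3.5·907 + 4.3·1154 = 15331.7) ⇒ x = (30003.3 − 15331.7) / 20.8 ≈ 705.37.
Along y: (9491.1 + 20.8·y) / 47.7 = 336 (existing moment 1.4·68 + 8.2·248 + 1.6·173 + 7.9·426 + 3.5·440 + 4.3·507 = 9491.1) ⇒ y = (16027.2 − 9491.1) / 20.8 ≈ 314.24.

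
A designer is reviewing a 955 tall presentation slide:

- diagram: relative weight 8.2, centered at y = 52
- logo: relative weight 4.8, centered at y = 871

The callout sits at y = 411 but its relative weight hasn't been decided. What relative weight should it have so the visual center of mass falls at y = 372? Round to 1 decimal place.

w ≈ 5.9

Known weights sum to 8.2 + 4.8 = 13.0; their moment is 8.2·52 + 4.8·871 = 4607.2.
For the centroid to hit 372: (4607.2 + w·411) / (13.0 + w) = 372.
So w = (372·13.0 − 4607.2)/(411 − 372) = 228.8/39 ≈ 5.87.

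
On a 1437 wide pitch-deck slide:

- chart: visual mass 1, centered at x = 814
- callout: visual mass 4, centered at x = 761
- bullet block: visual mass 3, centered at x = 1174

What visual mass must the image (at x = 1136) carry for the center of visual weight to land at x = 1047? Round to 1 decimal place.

w ≈ 11.2

Known weights sum to 1 + 4 + 3 = 8; their moment is 1·814 + 4·761 + 3·1174 = 7380.
Set Σw·x/Σw = 1047: (7380 + 1136w) = 1047·(8 + w).
Rearranging, w·(1136 − 1047) = 1047·8 − 7380 = 996, so w ≈ 996/89 = 11.19.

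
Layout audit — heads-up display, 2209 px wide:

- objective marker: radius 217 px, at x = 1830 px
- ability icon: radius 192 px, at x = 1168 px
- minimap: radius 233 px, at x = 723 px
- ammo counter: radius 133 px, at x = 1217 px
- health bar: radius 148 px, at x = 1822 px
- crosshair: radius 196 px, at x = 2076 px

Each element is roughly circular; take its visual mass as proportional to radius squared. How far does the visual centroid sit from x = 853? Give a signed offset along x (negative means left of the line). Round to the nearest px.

≈ 579 px

Weights ∝ r²: objective marker 217² = 47089, ability icon 192² = 36864, minimap 233² = 54289, ammo counter 133² = 17689, health bar 148² = 21904, crosshair 196² = 38416; Σw = 216251.
x-moment: 47089·1830 + 36864·1168 + 54289·723 + 17689·1217 + 21904·1822 + 38416·2076 = 309669186; centroid 309669186/216251 ≈ 1431.99.
Offset from x = 853: 1431.99 − 853 ≈ 578.99.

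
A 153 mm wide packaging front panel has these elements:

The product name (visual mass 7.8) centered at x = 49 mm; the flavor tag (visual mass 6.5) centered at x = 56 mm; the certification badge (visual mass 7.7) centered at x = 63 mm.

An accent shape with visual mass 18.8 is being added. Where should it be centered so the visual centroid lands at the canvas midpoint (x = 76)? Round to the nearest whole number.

x ≈ 99

After adding the accent shape, total weight = 7.8 + 6.5 + 7.7 + 18.8 = 40.8.
x: target moment 40.8×76 = 3100.8; current 7.8·49 + 6.5·56 + 7.7·63 = 1231.3; the accent shape supplies 1869.5, so x = 1869.5/18.8 ≈ 99.44.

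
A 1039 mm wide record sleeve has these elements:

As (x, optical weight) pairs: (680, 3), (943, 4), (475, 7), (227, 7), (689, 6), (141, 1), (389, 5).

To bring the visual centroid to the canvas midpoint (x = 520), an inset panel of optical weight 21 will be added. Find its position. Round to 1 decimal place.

With the inset panel, Σw becomes 3 + 4 + 7 + 7 + 6 + 1 + 5 + 21 = 54.
x: need Σw·x = 54·520 = 28080. Existing = 3·680 + 4·943 + 7·475 + 7·227 + 6·689 + 1·141 + 5·389 = 16946. Remainder 11134 / 21 ≈ 530.19.

x ≈ 530.2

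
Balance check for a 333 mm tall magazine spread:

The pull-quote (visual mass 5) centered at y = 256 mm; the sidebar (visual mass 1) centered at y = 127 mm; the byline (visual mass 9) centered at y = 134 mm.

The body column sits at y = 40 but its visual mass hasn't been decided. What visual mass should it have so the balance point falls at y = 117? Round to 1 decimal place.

Existing Σw = 15 (5 + 1 + 9); existing moment 5·256 + 1·127 + 9·134 = 2613.
Balance at y = 117 requires (2613 + w·40) / (15 + w) = 117.
So w = (117·15 − 2613)/(40 − 117) = -858/-77 ≈ 11.14.

w ≈ 11.1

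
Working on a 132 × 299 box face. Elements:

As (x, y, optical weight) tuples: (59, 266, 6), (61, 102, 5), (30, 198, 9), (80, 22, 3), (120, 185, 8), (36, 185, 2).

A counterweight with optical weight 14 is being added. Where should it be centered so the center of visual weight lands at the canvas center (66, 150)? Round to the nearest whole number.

(64, 89)

New total weight: (6 + 5 + 9 + 3 + 8 + 2) + 14 = 47.
Along x: (2201 + 14·x) / 47 = 66 (existing moment 6·59 + 5·61 + 9·30 + 3·80 + 8·120 + 2·36 = 2201) ⇒ x = (3102 − 2201) / 14 ≈ 64.36.
Along y: (5804 + 14·y) / 47 = 150 (existing moment 6·266 + 5·102 + 9·198 + 3·22 + 8·185 + 2·185 = 5804) ⇒ y = (7050 − 5804) / 14 ≈ 89.00.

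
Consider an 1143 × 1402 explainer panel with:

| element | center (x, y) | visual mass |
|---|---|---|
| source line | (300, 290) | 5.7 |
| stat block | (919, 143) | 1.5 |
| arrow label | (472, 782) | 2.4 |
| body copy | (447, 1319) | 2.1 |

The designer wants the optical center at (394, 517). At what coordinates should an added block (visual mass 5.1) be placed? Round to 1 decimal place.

With the added block, Σw becomes 5.7 + 1.5 + 2.4 + 2.1 + 5.1 = 16.8.
x: need Σw·x = 16.8·394 = 6619.2. Existing = 5.7·300 + 1.5·919 + 2.4·472 + 2.1·447 = 5160.0. Remainder 1459.2 / 5.1 ≈ 286.12.
y: need Σw·y = 16.8·517 = 8685.6. Existing = 5.7·290 + 1.5·143 + 2.4·782 + 2.1·1319 = 6514.2. Remainder 2171.4 / 5.1 ≈ 425.76.

(286.1, 425.8)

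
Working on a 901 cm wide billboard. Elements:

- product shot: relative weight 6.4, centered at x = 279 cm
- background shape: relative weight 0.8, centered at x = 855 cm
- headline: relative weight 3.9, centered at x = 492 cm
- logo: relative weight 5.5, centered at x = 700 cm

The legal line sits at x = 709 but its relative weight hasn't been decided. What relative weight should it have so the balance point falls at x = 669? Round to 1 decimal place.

Existing Σw = 16.6 (6.4 + 0.8 + 3.9 + 5.5); existing moment 6.4·279 + 0.8·855 + 3.9·492 + 5.5·700 = 8238.4.
Balance at x = 669 requires (8238.4 + w·709) / (16.6 + w) = 669.
So w = (669·16.6 − 8238.4)/(709 − 669) = 2867.0/40 ≈ 71.68.

w ≈ 71.7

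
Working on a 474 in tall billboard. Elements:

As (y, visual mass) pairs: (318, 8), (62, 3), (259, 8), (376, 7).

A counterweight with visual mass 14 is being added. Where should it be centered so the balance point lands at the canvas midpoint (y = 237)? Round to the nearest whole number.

y ≈ 146

After adding the counterweight, total weight = 8 + 3 + 8 + 7 + 14 = 40.
Along y: (7434 + 14·y) / 40 = 237 (existing moment 8·318 + 3·62 + 8·259 + 7·376 = 7434) ⇒ y = (9480 − 7434) / 14 ≈ 146.14.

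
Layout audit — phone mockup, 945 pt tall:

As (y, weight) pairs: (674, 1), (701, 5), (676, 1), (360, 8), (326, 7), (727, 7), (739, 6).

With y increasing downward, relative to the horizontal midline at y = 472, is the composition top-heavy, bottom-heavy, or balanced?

Σw = 1 + 5 + 1 + 8 + 7 + 7 + 6 = 35.
y: (1·674 + 5·701 + 1·676 + 8·360 + 7·326 + 7·727 + 6·739) / 35 = 19540 / 35 ≈ 558.29
558.3 vs midline 472 → bottom-heavy.

bottom-heavy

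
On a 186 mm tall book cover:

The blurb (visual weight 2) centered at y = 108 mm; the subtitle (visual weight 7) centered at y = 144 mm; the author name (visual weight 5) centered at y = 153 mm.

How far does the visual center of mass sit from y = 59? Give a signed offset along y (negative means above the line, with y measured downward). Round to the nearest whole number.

Total weight = 2 + 7 + 5 = 14.
y: (2·108 + 7·144 + 5·153) / 14 = 1989 / 14 ≈ 142.07
Against y = 59, that's 142.07 − 59 = 83.07.

≈ 83 mm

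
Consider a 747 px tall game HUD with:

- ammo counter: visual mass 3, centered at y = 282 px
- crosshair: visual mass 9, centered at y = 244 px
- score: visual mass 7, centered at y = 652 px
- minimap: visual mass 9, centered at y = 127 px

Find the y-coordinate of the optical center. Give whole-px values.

y ≈ 312

Total weight = 3 + 9 + 7 + 9 = 28.
Σw·y = 3·282 + 9·244 + 7·652 + 9·127 = 8749, so ȳ = 8749/28 ≈ 312.46.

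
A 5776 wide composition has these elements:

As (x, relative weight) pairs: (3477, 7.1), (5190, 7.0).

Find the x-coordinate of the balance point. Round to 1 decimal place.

Weights sum to 7.1 + 7.0 = 14.1.
x-moment: 7.1·3477 + 7.0·5190 = 61016.7; centroid 61016.7/14.1 ≈ 4327.43.

x ≈ 4327.4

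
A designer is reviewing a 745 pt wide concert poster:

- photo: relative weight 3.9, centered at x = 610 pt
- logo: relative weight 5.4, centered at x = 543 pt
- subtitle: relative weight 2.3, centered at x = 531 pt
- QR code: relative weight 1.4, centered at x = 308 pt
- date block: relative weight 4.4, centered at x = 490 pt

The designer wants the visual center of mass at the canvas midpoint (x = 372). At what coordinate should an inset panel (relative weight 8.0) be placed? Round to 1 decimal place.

After adding the inset panel, total weight = 3.9 + 5.4 + 2.3 + 1.4 + 4.4 + 8.0 = 25.4.
Along x: (9119.7 + 8.0·x) / 25.4 = 372 (existing moment 3.9·610 + 5.4·543 + 2.3·531 + 1.4·308 + 4.4·490 = 9119.7) ⇒ x = (9448.8 − 9119.7) / 8.0 ≈ 41.14.

x ≈ 41.1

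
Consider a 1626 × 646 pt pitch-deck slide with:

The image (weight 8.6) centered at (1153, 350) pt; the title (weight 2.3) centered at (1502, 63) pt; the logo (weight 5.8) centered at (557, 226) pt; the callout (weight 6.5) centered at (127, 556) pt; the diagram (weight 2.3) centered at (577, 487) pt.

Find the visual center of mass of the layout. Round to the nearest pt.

(735, 361)

Total weight = 8.6 + 2.3 + 5.8 + 6.5 + 2.3 = 25.5.
x: (8.6·1153 + 2.3·1502 + 5.8·557 + 6.5·127 + 2.3·577) / 25.5 = 18753.6 / 25.5 ≈ 735.44
y: (8.6·350 + 2.3·63 + 5.8·226 + 6.5·556 + 2.3·487) / 25.5 = 9199.8 / 25.5 ≈ 360.78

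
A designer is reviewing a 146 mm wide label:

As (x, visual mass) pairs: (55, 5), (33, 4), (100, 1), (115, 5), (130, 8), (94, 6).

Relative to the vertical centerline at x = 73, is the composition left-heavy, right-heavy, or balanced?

Total weight = 5 + 4 + 1 + 5 + 8 + 6 = 29.
Σw·x = 2686; x̄ = 2686/29 ≈ 92.62.
Since 92.6 is right of 73, the composition reads right-heavy.

right-heavy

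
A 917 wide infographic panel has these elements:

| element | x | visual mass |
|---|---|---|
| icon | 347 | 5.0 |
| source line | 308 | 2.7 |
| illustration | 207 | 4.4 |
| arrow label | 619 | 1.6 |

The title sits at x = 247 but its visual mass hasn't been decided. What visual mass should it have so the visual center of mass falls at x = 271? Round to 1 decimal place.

Existing Σw = 13.7 (5.0 + 2.7 + 4.4 + 1.6); existing moment 5.0·347 + 2.7·308 + 4.4·207 + 1.6·619 = 4467.8.
For the centroid to hit 271: (4467.8 + w·247) / (13.7 + w) = 271.
Solving: w = (271·13.7 − 4467.8) / (247 − 271) = -755.1 / -24 ≈ 31.46.

w ≈ 31.5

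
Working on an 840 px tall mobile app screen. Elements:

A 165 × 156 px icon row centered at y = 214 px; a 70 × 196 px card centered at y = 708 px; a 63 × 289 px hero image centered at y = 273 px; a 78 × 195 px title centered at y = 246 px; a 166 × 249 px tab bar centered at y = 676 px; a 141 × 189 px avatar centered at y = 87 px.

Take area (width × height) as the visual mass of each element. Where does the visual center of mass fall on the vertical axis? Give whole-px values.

Areas: icon row 165·156 = 25740, card 70·196 = 13720, hero image 63·289 = 18207, title 78·195 = 15210, tab bar 166·249 = 41334, avatar 141·189 = 26649. Total weight = 140860.
Σw·y = 54194538; ȳ = 54194538/140860 ≈ 384.74.

y ≈ 385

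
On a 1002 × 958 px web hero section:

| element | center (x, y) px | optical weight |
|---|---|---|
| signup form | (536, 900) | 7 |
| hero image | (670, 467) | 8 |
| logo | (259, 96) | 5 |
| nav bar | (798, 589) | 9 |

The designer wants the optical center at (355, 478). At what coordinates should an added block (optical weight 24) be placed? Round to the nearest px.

After adding the added block, total weight = 7 + 8 + 5 + 9 + 24 = 53.
x: need Σw·x = 53·355 = 18815. Existing = 7·536 + 8·670 + 5·259 + 9·798 = 17589. Remainder 1226 / 24 ≈ 51.08.
y: need Σw·y = 53·478 = 25334. Existing = 7·900 + 8·467 + 5·96 + 9·589 = 15817. Remainder 9517 / 24 ≈ 396.54.

(51, 397)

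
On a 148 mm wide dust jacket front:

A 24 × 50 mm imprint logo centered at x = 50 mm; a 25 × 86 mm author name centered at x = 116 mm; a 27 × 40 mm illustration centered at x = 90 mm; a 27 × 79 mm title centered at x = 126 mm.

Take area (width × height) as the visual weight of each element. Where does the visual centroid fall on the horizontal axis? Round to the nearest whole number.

Areas: imprint logo 24·50 = 1200, author name 25·86 = 2150, illustration 27·40 = 1080, title 27·79 = 2133. Total weight = 6563.
Σw·x = 1200·50 + 2150·116 + 1080·90 + 2133·126 = 675358, so x̄ = 675358/6563 ≈ 102.90.

x ≈ 103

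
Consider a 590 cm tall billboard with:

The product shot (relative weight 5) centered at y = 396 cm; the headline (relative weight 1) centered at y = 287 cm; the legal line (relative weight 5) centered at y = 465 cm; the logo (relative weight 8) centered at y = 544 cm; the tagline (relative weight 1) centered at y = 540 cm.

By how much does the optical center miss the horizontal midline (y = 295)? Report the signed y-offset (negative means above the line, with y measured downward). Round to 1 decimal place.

Σw = 5 + 1 + 5 + 8 + 1 = 20.
y-moment: 5·396 + 1·287 + 5·465 + 8·544 + 1·540 = 9484; centroid 9484/20 ≈ 474.20.
Difference: 474.20 − 295 ≈ 179.20.

≈ 179.2 cm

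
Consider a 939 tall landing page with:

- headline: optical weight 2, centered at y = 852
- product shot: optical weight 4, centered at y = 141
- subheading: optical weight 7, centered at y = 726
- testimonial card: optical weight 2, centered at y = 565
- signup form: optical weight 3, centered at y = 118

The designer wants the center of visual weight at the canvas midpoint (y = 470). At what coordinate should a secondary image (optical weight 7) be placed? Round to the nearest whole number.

With the secondary image, Σw becomes 2 + 4 + 7 + 2 + 3 + 7 = 25.
Along y: (8834 + 7·y) / 25 = 470 (existing moment 2·852 + 4·141 + 7·726 + 2·565 + 3·118 = 8834) ⇒ y = (11750 − 8834) / 7 ≈ 416.57.

y ≈ 417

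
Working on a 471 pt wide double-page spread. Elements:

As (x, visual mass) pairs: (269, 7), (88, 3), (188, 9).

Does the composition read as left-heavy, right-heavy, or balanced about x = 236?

left-heavy

Weights sum to 7 + 3 + 9 = 19.
Σw·x = 7·269 + 3·88 + 9·188 = 3839, so x̄ = 3839/19 ≈ 202.05.
202.1 lies left of the midline 236, so the layout is left-heavy.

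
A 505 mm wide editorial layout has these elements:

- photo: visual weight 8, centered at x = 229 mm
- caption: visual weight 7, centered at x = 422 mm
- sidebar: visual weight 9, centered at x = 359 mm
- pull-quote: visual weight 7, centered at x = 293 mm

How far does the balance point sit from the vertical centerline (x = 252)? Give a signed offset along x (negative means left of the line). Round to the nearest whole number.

Σw = 8 + 7 + 9 + 7 = 31.
Σw·x = 8·229 + 7·422 + 9·359 + 7·293 = 10068, so x̄ = 10068/31 ≈ 324.77.
Difference: 324.77 − 252 ≈ 72.77.

≈ 73 mm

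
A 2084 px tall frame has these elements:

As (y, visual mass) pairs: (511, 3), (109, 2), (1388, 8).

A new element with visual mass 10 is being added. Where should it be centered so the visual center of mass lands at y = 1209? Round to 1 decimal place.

y ≈ 1495.2

With the new element, Σw becomes 3 + 2 + 8 + 10 = 23.
y: target moment 23×1209 = 27807; current 3·511 + 2·109 + 8·1388 = 12855; the new element supplies 14952, so y = 14952/10 ≈ 1495.20.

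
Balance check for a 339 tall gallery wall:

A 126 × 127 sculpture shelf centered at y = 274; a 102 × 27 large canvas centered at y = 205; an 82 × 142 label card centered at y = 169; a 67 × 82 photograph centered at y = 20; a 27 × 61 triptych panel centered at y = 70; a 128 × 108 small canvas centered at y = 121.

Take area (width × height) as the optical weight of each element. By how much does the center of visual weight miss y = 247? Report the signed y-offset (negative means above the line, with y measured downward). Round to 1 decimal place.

Taking area as weight: sculpture shelf 126·127 = 16002, large canvas 102·27 = 2754, label card 82·142 = 11644, photograph 67·82 = 5494, triptych panel 27·61 = 1647, small canvas 128·108 = 13824. Sum 51365.
Σw·y = 8814828; ȳ = 8814828/51365 ≈ 171.61.
Against y = 247, that's 171.61 − 247 = -75.39.

≈ -75.4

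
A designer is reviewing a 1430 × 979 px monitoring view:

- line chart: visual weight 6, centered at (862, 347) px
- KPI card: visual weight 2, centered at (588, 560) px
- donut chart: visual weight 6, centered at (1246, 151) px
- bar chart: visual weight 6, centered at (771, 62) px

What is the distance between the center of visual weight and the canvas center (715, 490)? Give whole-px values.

≈ 337 px

Σw = 6 + 2 + 6 + 6 = 20.
x-moment: 6·862 + 2·588 + 6·1246 + 6·771 = 18450; centroid 18450/20 ≈ 922.50.
y-moment: 6·347 + 2·560 + 6·151 + 6·62 = 4480; centroid 4480/20 ≈ 224.00.
Relative to (715, 490): Δ = (207.50, -266.00); |Δ| = √(207.50² + -266.00²) ≈ 337.36.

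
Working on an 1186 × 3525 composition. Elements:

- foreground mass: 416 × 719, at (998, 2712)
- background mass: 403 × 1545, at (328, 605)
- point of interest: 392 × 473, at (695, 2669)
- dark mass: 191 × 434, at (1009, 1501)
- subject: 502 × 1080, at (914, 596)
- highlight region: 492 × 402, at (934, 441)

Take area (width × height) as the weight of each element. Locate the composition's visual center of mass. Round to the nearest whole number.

(723, 1149)

Taking area as weight: foreground mass 416·719 = 299104, background mass 403·1545 = 622635, point of interest 392·473 = 185416, dark mass 191·434 = 82894, subject 502·1080 = 542160, highlight region 492·402 = 197784. Sum 1929993.
x-moment: 299104·998 + 622635·328 + 185416·695 + 82894·1009 + 542160·914 + 197784·934 = 1395498734; centroid 1395498734/1929993 ≈ 723.06.
y-moment: 299104·2712 + 622635·605 + 185416·2669 + 82894·1501 + 542160·596 + 197784·441 = 2217513525; centroid 2217513525/1929993 ≈ 1148.97.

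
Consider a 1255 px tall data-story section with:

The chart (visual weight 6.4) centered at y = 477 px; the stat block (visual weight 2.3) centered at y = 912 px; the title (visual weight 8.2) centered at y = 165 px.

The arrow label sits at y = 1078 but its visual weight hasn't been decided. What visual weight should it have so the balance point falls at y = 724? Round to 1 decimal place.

w ≈ 16.2

Fixed elements: Σw = 6.4 + 2.3 + 8.2 = 16.9, Σw·y = 6.4·477 + 2.3·912 + 8.2·165 = 6503.4.
Balance at y = 724 requires (6503.4 + w·1078) / (16.9 + w) = 724.
So w = (724·16.9 − 6503.4)/(1078 − 724) = 5732.2/354 ≈ 16.19.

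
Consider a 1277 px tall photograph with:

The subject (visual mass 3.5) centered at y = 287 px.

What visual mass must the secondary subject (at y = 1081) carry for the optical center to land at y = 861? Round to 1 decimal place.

w ≈ 9.1

The single fixed element contributes weight 3.5, moment 3.5·287 = 1004.5.
Balance at y = 861 requires (1004.5 + w·1081) / (3.5 + w) = 861.
So w = (861·3.5 − 1004.5)/(1081 − 861) = 2009.0/220 ≈ 9.13.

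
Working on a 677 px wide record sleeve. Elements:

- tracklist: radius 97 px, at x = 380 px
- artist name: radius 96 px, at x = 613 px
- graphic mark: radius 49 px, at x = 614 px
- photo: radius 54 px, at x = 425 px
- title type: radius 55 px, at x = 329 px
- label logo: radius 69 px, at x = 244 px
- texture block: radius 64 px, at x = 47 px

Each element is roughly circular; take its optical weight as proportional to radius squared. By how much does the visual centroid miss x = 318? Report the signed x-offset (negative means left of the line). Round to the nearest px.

≈ 81 px

r² weights: tracklist 97² = 9409, artist name 96² = 9216, graphic mark 49² = 2401, photo 54² = 2916, title type 55² = 3025, label logo 69² = 4761, texture block 64² = 4096. Total = 35824.
Σw·x = 9409·380 + 9216·613 + 2401·614 + 2916·425 + 3025·329 + 4761·244 + 4096·47 = 14287763, so x̄ = 14287763/35824 ≈ 398.83.
Against x = 318, that's 398.83 − 318 = 80.83.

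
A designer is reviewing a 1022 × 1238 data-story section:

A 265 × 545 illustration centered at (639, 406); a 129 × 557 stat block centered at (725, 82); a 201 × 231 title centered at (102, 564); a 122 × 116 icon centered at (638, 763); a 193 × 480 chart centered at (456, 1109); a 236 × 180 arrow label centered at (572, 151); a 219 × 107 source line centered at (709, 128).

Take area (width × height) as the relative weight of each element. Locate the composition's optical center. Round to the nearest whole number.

(554, 491)

Taking area as weight: illustration 265·545 = 144425, stat block 129·557 = 71853, title 201·231 = 46431, icon 122·116 = 14152, chart 193·480 = 92640, arrow label 236·180 = 42480, source line 219·107 = 23433. Sum 435414.
Σw·x = 144425·639 + 71853·725 + 46431·102 + 14152·638 + 92640·456 + 42480·572 + 23433·709 = 241302335, so x̄ = 241302335/435414 ≈ 554.19.
Σw·y = 144425·406 + 71853·82 + 46431·564 + 14152·763 + 92640·1109 + 42480·151 + 23433·128 = 213665220, so ȳ = 213665220/435414 ≈ 490.72.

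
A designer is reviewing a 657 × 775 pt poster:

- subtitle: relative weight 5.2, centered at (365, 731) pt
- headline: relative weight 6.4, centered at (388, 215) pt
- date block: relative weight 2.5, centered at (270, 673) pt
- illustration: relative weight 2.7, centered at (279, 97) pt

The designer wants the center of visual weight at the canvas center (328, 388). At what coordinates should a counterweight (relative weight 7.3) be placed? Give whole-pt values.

New total weight: (5.2 + 6.4 + 2.5 + 2.7) + 7.3 = 24.1.
x: need Σw·x = 24.1·328 = 7904.8. Existing = 5.2·365 + 6.4·388 + 2.5·270 + 2.7·279 = 5809.5. Remainder 2095.3 / 7.3 ≈ 287.03.
y: need Σw·y = 24.1·388 = 9350.8. Existing = 5.2·731 + 6.4·215 + 2.5·673 + 2.7·97 = 7121.6. Remainder 2229.2 / 7.3 ≈ 305.37.

(287, 305)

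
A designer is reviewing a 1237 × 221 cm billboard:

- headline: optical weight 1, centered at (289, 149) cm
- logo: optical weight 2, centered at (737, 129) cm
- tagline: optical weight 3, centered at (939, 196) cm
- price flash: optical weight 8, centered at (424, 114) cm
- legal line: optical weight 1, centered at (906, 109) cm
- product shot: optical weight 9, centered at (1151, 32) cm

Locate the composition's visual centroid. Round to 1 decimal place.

(801.5, 96.0)

Weights sum to 1 + 2 + 3 + 8 + 1 + 9 = 24.
Σw·x = 19237; x̄ = 19237/24 ≈ 801.54.
Σw·y = 2304; ȳ = 2304/24 ≈ 96.00.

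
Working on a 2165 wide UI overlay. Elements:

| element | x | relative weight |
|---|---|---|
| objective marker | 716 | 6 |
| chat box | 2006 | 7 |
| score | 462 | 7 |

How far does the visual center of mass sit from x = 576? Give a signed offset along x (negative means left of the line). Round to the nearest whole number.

≈ 503

Weights sum to 6 + 7 + 7 = 20.
Σw·x = 6·716 + 7·2006 + 7·462 = 21572, so x̄ = 21572/20 ≈ 1078.60.
Offset from x = 576: 1078.60 − 576 ≈ 502.60.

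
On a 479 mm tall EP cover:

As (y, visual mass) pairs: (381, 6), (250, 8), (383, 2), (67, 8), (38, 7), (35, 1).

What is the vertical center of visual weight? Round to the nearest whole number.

Σw = 6 + 8 + 2 + 8 + 7 + 1 = 32.
Σw·y = 5889; ȳ = 5889/32 ≈ 184.03.

y ≈ 184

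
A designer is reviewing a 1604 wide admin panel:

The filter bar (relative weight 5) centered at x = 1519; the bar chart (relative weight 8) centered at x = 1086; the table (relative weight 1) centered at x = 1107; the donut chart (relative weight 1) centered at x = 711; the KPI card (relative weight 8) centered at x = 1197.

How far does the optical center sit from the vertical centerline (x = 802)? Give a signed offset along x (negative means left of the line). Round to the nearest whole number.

Weights sum to 5 + 8 + 1 + 1 + 8 = 23.
Σw·x = 5·1519 + 8·1086 + 1·1107 + 1·711 + 8·1197 = 27677, so x̄ = 27677/23 ≈ 1203.35.
Difference: 1203.35 − 802 ≈ 401.35.

≈ 401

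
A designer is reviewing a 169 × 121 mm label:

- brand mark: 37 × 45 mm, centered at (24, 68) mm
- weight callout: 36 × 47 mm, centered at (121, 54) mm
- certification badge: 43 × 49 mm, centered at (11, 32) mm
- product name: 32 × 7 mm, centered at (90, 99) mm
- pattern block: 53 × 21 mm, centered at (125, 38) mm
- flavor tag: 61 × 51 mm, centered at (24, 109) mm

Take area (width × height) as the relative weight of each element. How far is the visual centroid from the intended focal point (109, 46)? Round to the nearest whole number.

Areas: brand mark 37·45 = 1665, weight callout 36·47 = 1692, certification badge 43·49 = 2107, product name 32·7 = 224, pattern block 53·21 = 1113, flavor tag 61·51 = 3111. Total weight = 9912.
x: moment 501818 / weight 9912 ≈ 50.63
y: moment 675581 / weight 9912 ≈ 68.16
Relative to (109, 46): Δ = (-58.37, 22.16); |Δ| = √(-58.37² + 22.16²) ≈ 62.44.

≈ 62 mm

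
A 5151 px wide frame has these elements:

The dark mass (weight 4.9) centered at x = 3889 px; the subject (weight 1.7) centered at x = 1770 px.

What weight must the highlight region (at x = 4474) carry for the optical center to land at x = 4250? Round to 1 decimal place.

w ≈ 26.7

Known weights sum to 4.9 + 1.7 = 6.6; their moment is 4.9·3889 + 1.7·1770 = 22065.1.
Set Σw·x/Σw = 4250: (22065.1 + 4474w) = 4250·(6.6 + w).
Solving: w = (4250·6.6 − 22065.1) / (4474 − 4250) = 5984.9 / 224 ≈ 26.72.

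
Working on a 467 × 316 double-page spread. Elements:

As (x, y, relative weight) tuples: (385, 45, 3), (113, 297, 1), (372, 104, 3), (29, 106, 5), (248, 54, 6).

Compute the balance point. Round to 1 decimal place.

Total weight = 3 + 1 + 3 + 5 + 6 = 18.
Σw·x = 3·385 + 1·113 + 3·372 + 5·29 + 6·248 = 4017, so x̄ = 4017/18 ≈ 223.17.
Σw·y = 3·45 + 1·297 + 3·104 + 5·106 + 6·54 = 1598, so ȳ = 1598/18 ≈ 88.78.

(223.2, 88.8)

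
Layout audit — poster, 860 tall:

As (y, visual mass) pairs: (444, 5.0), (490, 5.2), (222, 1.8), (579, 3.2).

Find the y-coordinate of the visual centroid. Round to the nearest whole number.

y ≈ 462

Weights sum to 5.0 + 5.2 + 1.8 + 3.2 = 15.2.
y-moment: 5.0·444 + 5.2·490 + 1.8·222 + 3.2·579 = 7020.4; centroid 7020.4/15.2 ≈ 461.87.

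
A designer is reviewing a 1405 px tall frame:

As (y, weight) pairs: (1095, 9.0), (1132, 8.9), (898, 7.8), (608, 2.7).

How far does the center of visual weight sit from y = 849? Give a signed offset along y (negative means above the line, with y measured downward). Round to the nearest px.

≈ 157 px

Σw = 9.0 + 8.9 + 7.8 + 2.7 = 28.4.
y-moment: 9.0·1095 + 8.9·1132 + 7.8·898 + 2.7·608 = 28575.8; centroid 28575.8/28.4 ≈ 1006.19.
Offset from y = 849: 1006.19 − 849 ≈ 157.19.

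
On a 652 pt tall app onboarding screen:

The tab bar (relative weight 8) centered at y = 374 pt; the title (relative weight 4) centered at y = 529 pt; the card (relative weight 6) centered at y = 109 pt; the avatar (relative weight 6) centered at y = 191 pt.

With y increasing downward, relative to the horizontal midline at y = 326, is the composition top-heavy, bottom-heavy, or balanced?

Weights sum to 8 + 4 + 6 + 6 = 24.
Σw·y = 8·374 + 4·529 + 6·109 + 6·191 = 6908, so ȳ = 6908/24 ≈ 287.83.
287.8 lies above (smaller y than) the midline 326, so the layout is top-heavy.

top-heavy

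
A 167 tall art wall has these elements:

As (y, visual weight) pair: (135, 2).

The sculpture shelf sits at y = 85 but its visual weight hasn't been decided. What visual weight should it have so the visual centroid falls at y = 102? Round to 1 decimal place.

The single fixed element contributes weight 2, moment 2·135 = 270.
For the centroid to hit 102: (270 + w·85) / (2 + w) = 102.
Solving: w = (102·2 − 270) / (85 − 102) = -66 / -17 ≈ 3.88.

w ≈ 3.9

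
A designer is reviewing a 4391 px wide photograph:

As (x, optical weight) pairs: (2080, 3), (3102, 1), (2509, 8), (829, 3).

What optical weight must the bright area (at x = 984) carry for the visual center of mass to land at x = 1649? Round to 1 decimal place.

w ≈ 10.8

Existing Σw = 15 (3 + 1 + 8 + 3); existing moment 3·2080 + 1·3102 + 8·2509 + 3·829 = 31901.
Balance at x = 1649 requires (31901 + w·984) / (15 + w) = 1649.
Solving: w = (1649·15 − 31901) / (984 − 1649) = -7166 / -665 ≈ 10.78.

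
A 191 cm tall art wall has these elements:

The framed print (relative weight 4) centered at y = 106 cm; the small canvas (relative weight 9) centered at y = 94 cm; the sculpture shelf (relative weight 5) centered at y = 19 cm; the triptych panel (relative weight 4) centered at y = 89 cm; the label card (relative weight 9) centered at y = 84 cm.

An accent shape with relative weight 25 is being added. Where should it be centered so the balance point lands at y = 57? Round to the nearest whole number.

y ≈ 29

New total weight: (4 + 9 + 5 + 4 + 9) + 25 = 56.
y: target moment 56×57 = 3192; current 4·106 + 9·94 + 5·19 + 4·89 + 9·84 = 2477; the accent shape supplies 715, so y = 715/25 ≈ 28.60.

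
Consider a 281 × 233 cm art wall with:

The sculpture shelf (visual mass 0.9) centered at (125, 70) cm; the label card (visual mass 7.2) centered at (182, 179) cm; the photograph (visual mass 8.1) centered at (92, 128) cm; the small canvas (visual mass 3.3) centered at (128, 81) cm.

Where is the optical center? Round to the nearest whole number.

Weights sum to 0.9 + 7.2 + 8.1 + 3.3 = 19.5.
x-moment: 0.9·125 + 7.2·182 + 8.1·92 + 3.3·128 = 2590.5; centroid 2590.5/19.5 ≈ 132.85.
y-moment: 0.9·70 + 7.2·179 + 8.1·128 + 3.3·81 = 2655.9; centroid 2655.9/19.5 ≈ 136.20.

(133, 136)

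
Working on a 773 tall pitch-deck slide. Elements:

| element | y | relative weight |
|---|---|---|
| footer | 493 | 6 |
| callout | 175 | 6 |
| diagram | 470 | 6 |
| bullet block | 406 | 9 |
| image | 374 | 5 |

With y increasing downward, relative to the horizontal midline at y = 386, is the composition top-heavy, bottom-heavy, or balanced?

balanced

Σw = 6 + 6 + 6 + 9 + 5 = 32.
Σw·y = 6·493 + 6·175 + 6·470 + 9·406 + 5·374 = 12352, so ȳ = 12352/32 ≈ 386.00.
386.00 = 386 exactly: balanced.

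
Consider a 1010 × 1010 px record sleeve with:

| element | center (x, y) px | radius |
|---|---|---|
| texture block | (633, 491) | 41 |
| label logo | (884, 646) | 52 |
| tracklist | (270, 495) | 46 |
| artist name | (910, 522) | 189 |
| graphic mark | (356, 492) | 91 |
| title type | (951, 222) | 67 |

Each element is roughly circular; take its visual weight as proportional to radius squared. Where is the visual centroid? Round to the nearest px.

(796, 497)

Weights ∝ r²: texture block 41² = 1681, label logo 52² = 2704, tracklist 46² = 2116, artist name 189² = 35721, graphic mark 91² = 8281, title type 67² = 4489; Σw = 54992.
Σw·x = 1681·633 + 2704·884 + 2116·270 + 35721·910 + 8281·356 + 4489·951 = 43748914, so x̄ = 43748914/54992 ≈ 795.55.
Σw·y = 1681·491 + 2704·646 + 2116·495 + 35721·522 + 8281·492 + 4489·222 = 27336747, so ȳ = 27336747/54992 ≈ 497.10.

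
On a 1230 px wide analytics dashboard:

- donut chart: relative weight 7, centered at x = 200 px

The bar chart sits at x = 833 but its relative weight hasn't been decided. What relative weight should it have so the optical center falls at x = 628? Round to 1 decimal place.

The single fixed element contributes weight 7, moment 7·200 = 1400.
Set Σw·x/Σw = 628: (1400 + 833w) = 628·(7 + w).
Rearranging, w·(833 − 628) = 628·7 − 1400 = 2996, so w ≈ 2996/205 = 14.61.

w ≈ 14.6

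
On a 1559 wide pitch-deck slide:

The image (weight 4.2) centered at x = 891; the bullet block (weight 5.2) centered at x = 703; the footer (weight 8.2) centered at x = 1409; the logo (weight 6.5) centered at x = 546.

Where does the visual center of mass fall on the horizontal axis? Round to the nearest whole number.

Total weight = 4.2 + 5.2 + 8.2 + 6.5 = 24.1.
x: (4.2·891 + 5.2·703 + 8.2·1409 + 6.5·546) / 24.1 = 22500.6 / 24.1 ≈ 933.63

x ≈ 934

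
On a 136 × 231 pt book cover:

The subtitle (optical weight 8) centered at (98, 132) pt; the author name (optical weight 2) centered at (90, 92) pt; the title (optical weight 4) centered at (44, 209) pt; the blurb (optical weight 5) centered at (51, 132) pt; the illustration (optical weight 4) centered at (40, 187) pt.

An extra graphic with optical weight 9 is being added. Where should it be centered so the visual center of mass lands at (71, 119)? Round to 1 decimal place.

(79.7, 36.0)

With the extra graphic, Σw becomes 8 + 2 + 4 + 5 + 4 + 9 = 32.
Along x: (1555 + 9·x) / 32 = 71 (existing moment 8·98 + 2·90 + 4·44 + 5·51 + 4·40 = 1555) ⇒ x = (2272 − 1555) / 9 ≈ 79.67.
Along y: (3484 + 9·y) / 32 = 119 (existing moment 8·132 + 2·92 + 4·209 + 5·132 + 4·187 = 3484) ⇒ y = (3808 − 3484) / 9 ≈ 36.00.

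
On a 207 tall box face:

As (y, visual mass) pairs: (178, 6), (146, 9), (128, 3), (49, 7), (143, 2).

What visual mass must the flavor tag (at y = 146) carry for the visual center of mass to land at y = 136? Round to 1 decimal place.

w ≈ 27.7

Known weights sum to 6 + 9 + 3 + 7 + 2 = 27; their moment is 6·178 + 9·146 + 3·128 + 7·49 + 2·143 = 3395.
Set Σw·y/Σw = 136: (3395 + 146w) = 136·(27 + w).
So w = (136·27 − 3395)/(146 − 136) = 277/10 ≈ 27.70.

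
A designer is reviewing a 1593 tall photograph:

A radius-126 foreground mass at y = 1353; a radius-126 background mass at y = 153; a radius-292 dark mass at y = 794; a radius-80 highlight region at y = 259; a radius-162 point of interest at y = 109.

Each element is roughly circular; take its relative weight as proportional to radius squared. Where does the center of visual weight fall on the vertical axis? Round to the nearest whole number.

y ≈ 642

Weights ∝ r²: foreground mass 126² = 15876, background mass 126² = 15876, dark mass 292² = 85264, highlight region 80² = 6400, point of interest 162² = 26244; Σw = 149660.
y-moment: 15876·1353 + 15876·153 + 85264·794 + 6400·259 + 26244·109 = 96127068; centroid 96127068/149660 ≈ 642.30.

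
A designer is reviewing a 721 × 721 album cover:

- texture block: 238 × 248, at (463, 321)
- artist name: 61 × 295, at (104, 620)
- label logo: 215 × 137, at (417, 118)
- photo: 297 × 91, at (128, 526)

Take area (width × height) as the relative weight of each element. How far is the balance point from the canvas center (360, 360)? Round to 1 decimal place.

Taking area as weight: texture block 238·248 = 59024, artist name 61·295 = 17995, label logo 215·137 = 29455, photo 297·91 = 27027. Sum 133501.
x: (59024·463 + 17995·104 + 29455·417 + 27027·128) / 133501 = 44941783 / 133501 ≈ 336.64
y: (59024·321 + 17995·620 + 29455·118 + 27027·526) / 133501 = 47795496 / 133501 ≈ 358.02
Offset from (360, 360): Δx ≈ -23.36, Δy ≈ -1.98; distance = √(Δx² + Δy²) ≈ 23.44.

≈ 23.4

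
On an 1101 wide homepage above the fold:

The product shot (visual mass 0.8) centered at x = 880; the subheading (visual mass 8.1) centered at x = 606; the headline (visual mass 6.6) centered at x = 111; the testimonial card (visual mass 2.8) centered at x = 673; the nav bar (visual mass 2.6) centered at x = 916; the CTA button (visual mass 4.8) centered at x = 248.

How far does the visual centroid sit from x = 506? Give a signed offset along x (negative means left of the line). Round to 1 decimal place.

≈ -46.8

Σw = 0.8 + 8.1 + 6.6 + 2.8 + 2.6 + 4.8 = 25.7.
Σw·x = 11801.6; x̄ = 11801.6/25.7 ≈ 459.21.
Against x = 506, that's 459.21 − 506 = -46.79.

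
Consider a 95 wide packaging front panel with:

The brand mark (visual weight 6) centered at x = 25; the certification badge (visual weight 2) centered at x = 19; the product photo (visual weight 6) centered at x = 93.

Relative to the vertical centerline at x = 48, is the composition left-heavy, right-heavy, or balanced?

Σw = 6 + 2 + 6 = 14.
x: (6·25 + 2·19 + 6·93) / 14 = 746 / 14 ≈ 53.29
Since 53.3 is right of 48, the composition reads right-heavy.

right-heavy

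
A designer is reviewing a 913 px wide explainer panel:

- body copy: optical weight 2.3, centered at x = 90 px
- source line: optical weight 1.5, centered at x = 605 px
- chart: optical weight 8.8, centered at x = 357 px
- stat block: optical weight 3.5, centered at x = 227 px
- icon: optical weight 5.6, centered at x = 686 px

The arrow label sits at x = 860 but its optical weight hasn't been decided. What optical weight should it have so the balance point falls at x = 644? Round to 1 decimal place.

Known weights sum to 2.3 + 1.5 + 8.8 + 3.5 + 5.6 = 21.7; their moment is 2.3·90 + 1.5·605 + 8.8·357 + 3.5·227 + 5.6·686 = 8892.2.
Balance at x = 644 requires (8892.2 + w·860) / (21.7 + w) = 644.
Solving: w = (644·21.7 − 8892.2) / (860 − 644) = 5082.6 / 216 ≈ 23.53.

w ≈ 23.5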